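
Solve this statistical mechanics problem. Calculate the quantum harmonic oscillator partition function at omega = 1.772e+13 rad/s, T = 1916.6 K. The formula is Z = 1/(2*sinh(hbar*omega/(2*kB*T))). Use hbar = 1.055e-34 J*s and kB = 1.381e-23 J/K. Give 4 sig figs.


Step 1: Compute x = hbar*omega/(kB*T) = 1.055e-34*1.772e+13/(1.381e-23*1916.6) = 0.07063
Step 2: x/2 = 0.03532
Step 3: sinh(x/2) = 0.03532
Step 4: Z = 1/(2*0.03532) = 14.16

14.16


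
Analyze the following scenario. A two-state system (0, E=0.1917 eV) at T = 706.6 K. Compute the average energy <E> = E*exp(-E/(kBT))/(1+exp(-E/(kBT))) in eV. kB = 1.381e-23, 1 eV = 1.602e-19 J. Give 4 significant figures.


Step 1: beta*E = 0.1917*1.602e-19/(1.381e-23*706.6) = 3.147
Step 2: exp(-beta*E) = 0.04297
Step 3: <E> = 0.1917*0.04297/(1+0.04297) = 0.007899 eV

0.007899


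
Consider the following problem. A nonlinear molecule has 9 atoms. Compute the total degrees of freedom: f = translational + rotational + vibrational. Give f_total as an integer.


Step 1: Translational DOF = 3
Step 2: Rotational DOF (nonlinear) = 3
Step 3: Vibrational DOF = 3*9 - 6 = 21
Step 4: Total = 3 + 3 + 21 = 27

27


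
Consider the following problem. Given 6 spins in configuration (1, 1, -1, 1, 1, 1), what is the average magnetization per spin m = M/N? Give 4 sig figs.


Step 1: Count up spins (+1): 5, down spins (-1): 1
Step 2: Total magnetization M = 5 - 1 = 4
Step 3: m = M/N = 4/6 = 0.6667

0.6667


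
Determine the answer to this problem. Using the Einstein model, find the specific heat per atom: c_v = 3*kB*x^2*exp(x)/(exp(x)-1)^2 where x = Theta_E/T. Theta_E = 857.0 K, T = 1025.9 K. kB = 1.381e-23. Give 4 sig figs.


Step 1: x = Theta_E/T = 857.0/1025.9 = 0.8354
Step 2: x^2 = 0.6978
Step 3: exp(x) = 2.306
Step 4: c_v = 3*1.381e-23*0.6978*2.306/(2.306-1)^2 = 3.91e-23

3.91e-23


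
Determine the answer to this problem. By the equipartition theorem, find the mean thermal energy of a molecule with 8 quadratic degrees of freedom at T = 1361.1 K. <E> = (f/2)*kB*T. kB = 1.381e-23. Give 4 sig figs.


Step 1: f/2 = 8/2 = 4
Step 2: kB*T = 1.381e-23 * 1361.1 = 1.88e-20
Step 3: <E> = 4 * 1.88e-20 = 7.519e-20 J

7.519e-20


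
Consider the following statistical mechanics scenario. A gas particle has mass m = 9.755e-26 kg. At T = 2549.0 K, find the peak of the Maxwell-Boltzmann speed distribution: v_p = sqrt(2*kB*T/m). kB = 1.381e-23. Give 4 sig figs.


Step 1: Numerator = 2*kB*T = 2*1.381e-23*2549.0 = 7.04e-20
Step 2: Ratio = 7.04e-20 / 9.755e-26 = 7.217e+05
Step 3: v_p = sqrt(7.217e+05) = 849.5 m/s

849.5


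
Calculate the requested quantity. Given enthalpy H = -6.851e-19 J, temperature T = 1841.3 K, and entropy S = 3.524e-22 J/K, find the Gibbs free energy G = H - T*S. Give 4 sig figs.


Step 1: T*S = 1841.3 * 3.524e-22 = 6.489e-19 J
Step 2: G = H - T*S = -6.851e-19 - 6.489e-19
Step 3: G = -1.334e-18 J

-1.334e-18


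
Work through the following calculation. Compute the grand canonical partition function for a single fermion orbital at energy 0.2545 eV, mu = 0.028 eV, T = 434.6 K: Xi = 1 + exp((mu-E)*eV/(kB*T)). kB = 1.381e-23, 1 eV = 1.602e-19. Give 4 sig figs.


Step 1: (mu - E) = 0.028 - 0.2545 = -0.2265 eV
Step 2: x = (mu-E)*eV/(kB*T) = -0.2265*1.602e-19/(1.381e-23*434.6) = -6.046
Step 3: exp(x) = 0.002368
Step 4: Xi = 1 + 0.002368 = 1.002

1.002


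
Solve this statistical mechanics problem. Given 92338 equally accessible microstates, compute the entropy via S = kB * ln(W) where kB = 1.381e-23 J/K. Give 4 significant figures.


Step 1: ln(W) = ln(92338) = 11.43
Step 2: S = kB * ln(W) = 1.381e-23 * 11.43
Step 3: S = 1.579e-22 J/K

1.579e-22


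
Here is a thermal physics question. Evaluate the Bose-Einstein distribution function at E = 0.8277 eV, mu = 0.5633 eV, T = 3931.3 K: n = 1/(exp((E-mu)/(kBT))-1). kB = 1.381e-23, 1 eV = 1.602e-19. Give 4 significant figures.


Step 1: (E - mu) = 0.2644 eV
Step 2: x = (E-mu)*eV/(kB*T) = 0.2644*1.602e-19/(1.381e-23*3931.3) = 0.7802
Step 3: exp(x) = 2.182
Step 4: n = 1/(exp(x)-1) = 0.8461

0.8461


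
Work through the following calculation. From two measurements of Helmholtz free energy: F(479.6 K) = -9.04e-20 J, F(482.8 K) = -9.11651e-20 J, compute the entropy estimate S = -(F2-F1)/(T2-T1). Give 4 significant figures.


Step 1: dF = F2 - F1 = -9.11651e-20 - (-9.04e-20) = -7.651e-22 J
Step 2: dT = T2 - T1 = 482.8 - 479.6 = 3.2 K
Step 3: S = -dF/dT = -(-7.651e-22)/3.2 = 2.391e-22 J/K

2.391e-22


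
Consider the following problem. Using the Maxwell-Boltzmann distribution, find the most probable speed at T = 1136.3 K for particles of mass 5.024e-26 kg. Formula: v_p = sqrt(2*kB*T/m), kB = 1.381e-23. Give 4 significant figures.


Step 1: Numerator = 2*kB*T = 2*1.381e-23*1136.3 = 3.138e-20
Step 2: Ratio = 3.138e-20 / 5.024e-26 = 6.247e+05
Step 3: v_p = sqrt(6.247e+05) = 790.4 m/s

790.4


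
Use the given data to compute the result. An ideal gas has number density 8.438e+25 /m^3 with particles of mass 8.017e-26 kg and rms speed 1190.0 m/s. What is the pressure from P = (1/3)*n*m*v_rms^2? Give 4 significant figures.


Step 1: v_rms^2 = 1190.0^2 = 1.416e+06
Step 2: n*m = 8.438e+25*8.017e-26 = 6.765
Step 3: P = (1/3)*6.765*1.416e+06 = 3.193e+06 Pa

3.193e+06


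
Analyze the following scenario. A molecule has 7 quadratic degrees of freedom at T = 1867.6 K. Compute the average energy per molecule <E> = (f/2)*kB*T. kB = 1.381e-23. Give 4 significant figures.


Step 1: f/2 = 7/2 = 3.5
Step 2: kB*T = 1.381e-23 * 1867.6 = 2.579e-20
Step 3: <E> = 3.5 * 2.579e-20 = 9.027e-20 J

9.027e-20


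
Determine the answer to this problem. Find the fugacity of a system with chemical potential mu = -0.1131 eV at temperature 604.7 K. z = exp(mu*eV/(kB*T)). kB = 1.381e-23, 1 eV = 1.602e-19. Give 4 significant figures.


Step 1: Convert mu to Joules: -0.1131*1.602e-19 = -1.812e-20 J
Step 2: kB*T = 1.381e-23*604.7 = 8.351e-21 J
Step 3: mu/(kB*T) = -2.17
Step 4: z = exp(-2.17) = 0.1142

0.1142


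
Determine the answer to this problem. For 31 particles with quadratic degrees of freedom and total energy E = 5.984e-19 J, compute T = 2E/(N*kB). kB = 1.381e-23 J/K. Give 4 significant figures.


Step 1: Numerator = 2*E = 2*5.984e-19 = 1.197e-18 J
Step 2: Denominator = N*kB = 31*1.381e-23 = 4.281e-22
Step 3: T = 1.197e-18 / 4.281e-22 = 2796 K

2796


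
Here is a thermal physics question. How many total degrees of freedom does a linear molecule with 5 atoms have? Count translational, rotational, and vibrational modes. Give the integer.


Step 1: Translational DOF = 3
Step 2: Rotational DOF (linear) = 2
Step 3: Vibrational DOF = 3*5 - 5 = 10
Step 4: Total = 3 + 2 + 10 = 15

15


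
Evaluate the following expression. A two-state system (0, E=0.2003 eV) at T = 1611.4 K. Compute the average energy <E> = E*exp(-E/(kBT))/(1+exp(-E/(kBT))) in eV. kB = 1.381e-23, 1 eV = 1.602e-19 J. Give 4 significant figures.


Step 1: beta*E = 0.2003*1.602e-19/(1.381e-23*1611.4) = 1.442
Step 2: exp(-beta*E) = 0.2365
Step 3: <E> = 0.2003*0.2365/(1+0.2365) = 0.03831 eV

0.03831


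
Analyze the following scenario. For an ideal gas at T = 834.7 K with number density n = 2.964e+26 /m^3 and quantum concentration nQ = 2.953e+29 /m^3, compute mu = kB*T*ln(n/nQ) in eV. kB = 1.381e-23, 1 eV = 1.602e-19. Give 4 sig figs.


Step 1: n/nQ = 2.964e+26/2.953e+29 = 0.001004
Step 2: ln(n/nQ) = -6.904
Step 3: mu = kB*T*ln(n/nQ) = 1.153e-20*-6.904 = -7.958e-20 J
Step 4: Convert to eV: -7.958e-20/1.602e-19 = -0.4968 eV

-0.4968


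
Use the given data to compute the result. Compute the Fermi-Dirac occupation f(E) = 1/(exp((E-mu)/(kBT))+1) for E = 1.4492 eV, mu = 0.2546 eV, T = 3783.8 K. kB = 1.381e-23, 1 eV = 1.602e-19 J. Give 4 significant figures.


Step 1: (E - mu) = 1.4492 - 0.2546 = 1.195 eV
Step 2: Convert: (E-mu)*eV = 1.914e-19 J
Step 3: x = (E-mu)*eV/(kB*T) = 3.662
Step 4: f = 1/(exp(3.662)+1) = 0.02503

0.02503


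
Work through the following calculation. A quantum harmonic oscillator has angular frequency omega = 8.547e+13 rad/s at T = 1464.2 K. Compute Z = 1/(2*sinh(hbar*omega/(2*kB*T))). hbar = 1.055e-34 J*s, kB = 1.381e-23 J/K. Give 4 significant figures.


Step 1: Compute x = hbar*omega/(kB*T) = 1.055e-34*8.547e+13/(1.381e-23*1464.2) = 0.4459
Step 2: x/2 = 0.223
Step 3: sinh(x/2) = 0.2248
Step 4: Z = 1/(2*0.2248) = 2.224

2.224


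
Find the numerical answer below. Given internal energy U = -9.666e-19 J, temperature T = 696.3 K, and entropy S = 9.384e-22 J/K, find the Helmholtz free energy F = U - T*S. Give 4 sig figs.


Step 1: T*S = 696.3 * 9.384e-22 = 6.534e-19 J
Step 2: F = U - T*S = -9.666e-19 - 6.534e-19
Step 3: F = -1.62e-18 J

-1.62e-18


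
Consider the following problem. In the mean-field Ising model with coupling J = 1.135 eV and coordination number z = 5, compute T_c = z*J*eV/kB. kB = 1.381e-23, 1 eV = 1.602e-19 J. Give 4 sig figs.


Step 1: z*J = 5*1.135 = 5.675 eV
Step 2: Convert to Joules: 5.675*1.602e-19 = 9.091e-19 J
Step 3: T_c = 9.091e-19 / 1.381e-23 = 6.583e+04 K

6.583e+04


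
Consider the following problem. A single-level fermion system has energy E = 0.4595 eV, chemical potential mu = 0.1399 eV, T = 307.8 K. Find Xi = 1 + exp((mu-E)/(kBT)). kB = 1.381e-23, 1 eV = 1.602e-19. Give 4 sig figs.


Step 1: (mu - E) = 0.1399 - 0.4595 = -0.3196 eV
Step 2: x = (mu-E)*eV/(kB*T) = -0.3196*1.602e-19/(1.381e-23*307.8) = -12.05
Step 3: exp(x) = 5.874e-06
Step 4: Xi = 1 + 5.874e-06 = 1

1


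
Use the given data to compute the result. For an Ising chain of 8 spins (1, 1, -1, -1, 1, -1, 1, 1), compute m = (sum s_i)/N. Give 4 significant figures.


Step 1: Count up spins (+1): 5, down spins (-1): 3
Step 2: Total magnetization M = 5 - 3 = 2
Step 3: m = M/N = 2/8 = 0.25

0.25


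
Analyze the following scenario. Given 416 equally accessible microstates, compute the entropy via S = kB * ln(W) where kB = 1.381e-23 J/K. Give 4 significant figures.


Step 1: ln(W) = ln(416) = 6.031
Step 2: S = kB * ln(W) = 1.381e-23 * 6.031
Step 3: S = 8.328e-23 J/K

8.328e-23


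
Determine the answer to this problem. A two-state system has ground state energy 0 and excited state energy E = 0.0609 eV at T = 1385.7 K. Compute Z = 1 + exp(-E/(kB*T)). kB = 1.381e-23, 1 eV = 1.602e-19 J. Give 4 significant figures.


Step 1: Compute beta*E = E*eV/(kB*T) = 0.0609*1.602e-19/(1.381e-23*1385.7) = 0.5098
Step 2: exp(-beta*E) = exp(-0.5098) = 0.6006
Step 3: Z = 1 + 0.6006 = 1.601

1.601


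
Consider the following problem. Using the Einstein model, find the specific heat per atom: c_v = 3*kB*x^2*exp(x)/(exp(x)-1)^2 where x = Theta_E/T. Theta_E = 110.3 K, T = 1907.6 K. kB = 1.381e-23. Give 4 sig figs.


Step 1: x = Theta_E/T = 110.3/1907.6 = 0.05782
Step 2: x^2 = 0.003343
Step 3: exp(x) = 1.06
Step 4: c_v = 3*1.381e-23*0.003343*1.06/(1.06-1)^2 = 4.142e-23

4.142e-23


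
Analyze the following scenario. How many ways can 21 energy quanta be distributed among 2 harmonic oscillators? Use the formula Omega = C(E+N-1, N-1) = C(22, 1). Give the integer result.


Step 1: Use binomial coefficient C(22, 1)
Step 2: Numerator = 22! / 21!
Step 3: Denominator = 1!
Step 4: Omega = 22

22


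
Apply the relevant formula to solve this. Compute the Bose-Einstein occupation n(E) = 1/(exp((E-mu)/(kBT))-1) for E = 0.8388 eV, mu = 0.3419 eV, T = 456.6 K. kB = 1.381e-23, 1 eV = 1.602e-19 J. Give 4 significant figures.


Step 1: (E - mu) = 0.4969 eV
Step 2: x = (E-mu)*eV/(kB*T) = 0.4969*1.602e-19/(1.381e-23*456.6) = 12.62
Step 3: exp(x) = 3.038e+05
Step 4: n = 1/(exp(x)-1) = 3.292e-06

3.292e-06


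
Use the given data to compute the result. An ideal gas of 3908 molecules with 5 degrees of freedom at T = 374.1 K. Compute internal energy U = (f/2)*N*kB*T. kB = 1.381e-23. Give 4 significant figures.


Step 1: f/2 = 5/2 = 2.5
Step 2: N*kB*T = 3908*1.381e-23*374.1 = 2.019e-17
Step 3: U = 2.5 * 2.019e-17 = 5.047e-17 J

5.047e-17


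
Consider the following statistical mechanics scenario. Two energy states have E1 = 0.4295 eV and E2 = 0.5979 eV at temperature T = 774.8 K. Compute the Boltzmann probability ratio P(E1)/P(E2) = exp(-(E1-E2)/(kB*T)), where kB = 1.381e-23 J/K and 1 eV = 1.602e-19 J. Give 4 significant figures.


Step 1: Compute energy difference dE = E1 - E2 = 0.4295 - 0.5979 = -0.1684 eV
Step 2: Convert to Joules: dE_J = -0.1684 * 1.602e-19 = -2.698e-20 J
Step 3: Compute exponent = -dE_J / (kB * T) = -(-2.698e-20) / (1.381e-23 * 774.8) = 2.521
Step 4: P(E1)/P(E2) = exp(2.521) = 12.44

12.44


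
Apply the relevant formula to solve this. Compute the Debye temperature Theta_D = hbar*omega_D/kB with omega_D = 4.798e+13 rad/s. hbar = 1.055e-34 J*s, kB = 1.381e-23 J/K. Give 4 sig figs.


Step 1: hbar*omega_D = 1.055e-34 * 4.798e+13 = 5.062e-21 J
Step 2: Theta_D = 5.062e-21 / 1.381e-23
Step 3: Theta_D = 366.5 K

366.5


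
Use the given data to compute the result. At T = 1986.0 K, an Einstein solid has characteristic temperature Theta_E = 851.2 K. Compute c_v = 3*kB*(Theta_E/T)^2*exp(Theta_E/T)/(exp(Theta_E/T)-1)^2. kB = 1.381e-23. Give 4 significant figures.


Step 1: x = Theta_E/T = 851.2/1986.0 = 0.4286
Step 2: x^2 = 0.1837
Step 3: exp(x) = 1.535
Step 4: c_v = 3*1.381e-23*0.1837*1.535/(1.535-1)^2 = 4.08e-23

4.08e-23


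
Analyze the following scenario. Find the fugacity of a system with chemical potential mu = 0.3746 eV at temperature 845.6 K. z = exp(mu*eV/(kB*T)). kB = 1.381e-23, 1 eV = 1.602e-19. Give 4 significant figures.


Step 1: Convert mu to Joules: 0.3746*1.602e-19 = 6.001e-20 J
Step 2: kB*T = 1.381e-23*845.6 = 1.168e-20 J
Step 3: mu/(kB*T) = 5.139
Step 4: z = exp(5.139) = 170.5

170.5


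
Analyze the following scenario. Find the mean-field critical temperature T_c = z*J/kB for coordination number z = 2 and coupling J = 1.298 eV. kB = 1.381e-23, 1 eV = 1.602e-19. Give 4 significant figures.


Step 1: z*J = 2*1.298 = 2.596 eV
Step 2: Convert to Joules: 2.596*1.602e-19 = 4.159e-19 J
Step 3: T_c = 4.159e-19 / 1.381e-23 = 3.011e+04 K

3.011e+04


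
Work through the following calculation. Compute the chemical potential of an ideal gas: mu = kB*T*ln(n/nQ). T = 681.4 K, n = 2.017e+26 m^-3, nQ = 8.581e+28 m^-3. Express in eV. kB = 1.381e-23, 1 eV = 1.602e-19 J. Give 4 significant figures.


Step 1: n/nQ = 2.017e+26/8.581e+28 = 0.002351
Step 2: ln(n/nQ) = -6.053
Step 3: mu = kB*T*ln(n/nQ) = 9.41e-21*-6.053 = -5.696e-20 J
Step 4: Convert to eV: -5.696e-20/1.602e-19 = -0.3556 eV

-0.3556


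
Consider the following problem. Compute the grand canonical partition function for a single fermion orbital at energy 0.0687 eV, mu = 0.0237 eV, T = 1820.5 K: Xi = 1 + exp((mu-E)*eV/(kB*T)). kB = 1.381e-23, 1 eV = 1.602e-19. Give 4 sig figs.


Step 1: (mu - E) = 0.0237 - 0.0687 = -0.045 eV
Step 2: x = (mu-E)*eV/(kB*T) = -0.045*1.602e-19/(1.381e-23*1820.5) = -0.2867
Step 3: exp(x) = 0.7507
Step 4: Xi = 1 + 0.7507 = 1.751

1.751


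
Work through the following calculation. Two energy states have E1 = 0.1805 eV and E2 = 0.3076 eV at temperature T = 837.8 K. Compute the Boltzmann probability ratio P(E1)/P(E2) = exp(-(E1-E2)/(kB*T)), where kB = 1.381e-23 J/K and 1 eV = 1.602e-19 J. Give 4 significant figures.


Step 1: Compute energy difference dE = E1 - E2 = 0.1805 - 0.3076 = -0.1271 eV
Step 2: Convert to Joules: dE_J = -0.1271 * 1.602e-19 = -2.036e-20 J
Step 3: Compute exponent = -dE_J / (kB * T) = -(-2.036e-20) / (1.381e-23 * 837.8) = 1.76
Step 4: P(E1)/P(E2) = exp(1.76) = 5.812

5.812


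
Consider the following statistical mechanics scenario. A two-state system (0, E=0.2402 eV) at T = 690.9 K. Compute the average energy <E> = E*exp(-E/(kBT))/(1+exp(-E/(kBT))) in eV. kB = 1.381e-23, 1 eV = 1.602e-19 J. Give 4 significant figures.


Step 1: beta*E = 0.2402*1.602e-19/(1.381e-23*690.9) = 4.033
Step 2: exp(-beta*E) = 0.01772
Step 3: <E> = 0.2402*0.01772/(1+0.01772) = 0.004183 eV

0.004183


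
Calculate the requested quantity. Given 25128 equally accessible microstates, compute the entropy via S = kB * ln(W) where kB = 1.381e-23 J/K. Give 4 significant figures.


Step 1: ln(W) = ln(25128) = 10.13
Step 2: S = kB * ln(W) = 1.381e-23 * 10.13
Step 3: S = 1.399e-22 J/K

1.399e-22


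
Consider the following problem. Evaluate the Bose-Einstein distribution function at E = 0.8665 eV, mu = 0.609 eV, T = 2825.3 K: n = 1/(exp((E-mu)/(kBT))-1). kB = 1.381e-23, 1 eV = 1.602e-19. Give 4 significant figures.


Step 1: (E - mu) = 0.2575 eV
Step 2: x = (E-mu)*eV/(kB*T) = 0.2575*1.602e-19/(1.381e-23*2825.3) = 1.057
Step 3: exp(x) = 2.878
Step 4: n = 1/(exp(x)-1) = 0.5323

0.5323


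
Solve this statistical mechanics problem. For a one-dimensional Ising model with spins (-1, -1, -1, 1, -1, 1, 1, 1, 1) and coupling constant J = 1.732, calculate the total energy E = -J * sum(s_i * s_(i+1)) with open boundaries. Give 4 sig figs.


Step 1: Nearest-neighbor products: 1, 1, -1, -1, -1, 1, 1, 1
Step 2: Sum of products = 2
Step 3: E = -1.732 * 2 = -3.464

-3.464


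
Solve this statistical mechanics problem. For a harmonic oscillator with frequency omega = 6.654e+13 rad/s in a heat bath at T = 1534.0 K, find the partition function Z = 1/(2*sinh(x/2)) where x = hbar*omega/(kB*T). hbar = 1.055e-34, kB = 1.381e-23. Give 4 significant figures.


Step 1: Compute x = hbar*omega/(kB*T) = 1.055e-34*6.654e+13/(1.381e-23*1534.0) = 0.3314
Step 2: x/2 = 0.1657
Step 3: sinh(x/2) = 0.1664
Step 4: Z = 1/(2*0.1664) = 3.004

3.004


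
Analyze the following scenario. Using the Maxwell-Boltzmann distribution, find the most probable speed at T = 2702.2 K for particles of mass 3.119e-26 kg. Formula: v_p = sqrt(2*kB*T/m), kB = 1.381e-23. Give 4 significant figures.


Step 1: Numerator = 2*kB*T = 2*1.381e-23*2702.2 = 7.463e-20
Step 2: Ratio = 7.463e-20 / 3.119e-26 = 2.393e+06
Step 3: v_p = sqrt(2.393e+06) = 1547 m/s

1547


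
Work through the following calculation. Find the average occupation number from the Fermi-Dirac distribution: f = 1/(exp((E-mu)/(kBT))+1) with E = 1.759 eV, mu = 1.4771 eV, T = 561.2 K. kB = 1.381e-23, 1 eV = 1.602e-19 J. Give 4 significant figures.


Step 1: (E - mu) = 1.759 - 1.4771 = 0.2819 eV
Step 2: Convert: (E-mu)*eV = 4.516e-20 J
Step 3: x = (E-mu)*eV/(kB*T) = 5.827
Step 4: f = 1/(exp(5.827)+1) = 0.002938

0.002938


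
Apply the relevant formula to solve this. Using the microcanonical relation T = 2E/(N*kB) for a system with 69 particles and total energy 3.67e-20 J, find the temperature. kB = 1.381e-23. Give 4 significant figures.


Step 1: Numerator = 2*E = 2*3.67e-20 = 7.34e-20 J
Step 2: Denominator = N*kB = 69*1.381e-23 = 9.529e-22
Step 3: T = 7.34e-20 / 9.529e-22 = 77.03 K

77.03


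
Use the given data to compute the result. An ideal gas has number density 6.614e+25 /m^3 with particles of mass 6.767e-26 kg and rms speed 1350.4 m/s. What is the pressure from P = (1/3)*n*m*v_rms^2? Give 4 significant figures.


Step 1: v_rms^2 = 1350.4^2 = 1.824e+06
Step 2: n*m = 6.614e+25*6.767e-26 = 4.476
Step 3: P = (1/3)*4.476*1.824e+06 = 2.721e+06 Pa

2.721e+06


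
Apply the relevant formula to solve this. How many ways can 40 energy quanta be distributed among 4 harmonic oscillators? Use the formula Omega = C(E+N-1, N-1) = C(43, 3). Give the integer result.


Step 1: Use binomial coefficient C(43, 3)
Step 2: Numerator = 43! / 40!
Step 3: Denominator = 3!
Step 4: Omega = 12341

12341


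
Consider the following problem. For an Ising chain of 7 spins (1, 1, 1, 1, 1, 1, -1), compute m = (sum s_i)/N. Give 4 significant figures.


Step 1: Count up spins (+1): 6, down spins (-1): 1
Step 2: Total magnetization M = 6 - 1 = 5
Step 3: m = M/N = 5/7 = 0.7143

0.7143


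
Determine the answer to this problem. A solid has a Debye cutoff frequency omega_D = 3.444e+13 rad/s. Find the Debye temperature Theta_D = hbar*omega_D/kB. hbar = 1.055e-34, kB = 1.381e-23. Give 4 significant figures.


Step 1: hbar*omega_D = 1.055e-34 * 3.444e+13 = 3.633e-21 J
Step 2: Theta_D = 3.633e-21 / 1.381e-23
Step 3: Theta_D = 263.1 K

263.1


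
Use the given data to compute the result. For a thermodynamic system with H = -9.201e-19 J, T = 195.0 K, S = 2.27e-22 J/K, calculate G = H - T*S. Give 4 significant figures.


Step 1: T*S = 195.0 * 2.27e-22 = 4.426e-20 J
Step 2: G = H - T*S = -9.201e-19 - 4.426e-20
Step 3: G = -9.644e-19 J

-9.644e-19


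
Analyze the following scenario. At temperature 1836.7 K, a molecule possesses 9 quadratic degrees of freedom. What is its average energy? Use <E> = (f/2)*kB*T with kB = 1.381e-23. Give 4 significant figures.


Step 1: f/2 = 9/2 = 4.5
Step 2: kB*T = 1.381e-23 * 1836.7 = 2.536e-20
Step 3: <E> = 4.5 * 2.536e-20 = 1.141e-19 J

1.141e-19


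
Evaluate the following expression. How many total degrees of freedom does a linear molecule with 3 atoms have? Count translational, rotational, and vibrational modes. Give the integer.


Step 1: Translational DOF = 3
Step 2: Rotational DOF (linear) = 2
Step 3: Vibrational DOF = 3*3 - 5 = 4
Step 4: Total = 3 + 2 + 4 = 9

9


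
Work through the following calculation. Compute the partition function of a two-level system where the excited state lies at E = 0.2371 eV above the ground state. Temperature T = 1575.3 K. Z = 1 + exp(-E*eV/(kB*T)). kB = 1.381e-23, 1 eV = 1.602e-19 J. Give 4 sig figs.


Step 1: Compute beta*E = E*eV/(kB*T) = 0.2371*1.602e-19/(1.381e-23*1575.3) = 1.746
Step 2: exp(-beta*E) = exp(-1.746) = 0.1745
Step 3: Z = 1 + 0.1745 = 1.174

1.174


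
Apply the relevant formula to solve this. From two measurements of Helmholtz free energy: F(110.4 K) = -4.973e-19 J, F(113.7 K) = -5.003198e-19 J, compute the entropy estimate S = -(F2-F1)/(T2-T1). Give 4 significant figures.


Step 1: dF = F2 - F1 = -5.003198e-19 - (-4.973e-19) = -3.0198e-21 J
Step 2: dT = T2 - T1 = 113.7 - 110.4 = 3.3 K
Step 3: S = -dF/dT = -(-3.0198e-21)/3.3 = 9.151e-22 J/K

9.151e-22


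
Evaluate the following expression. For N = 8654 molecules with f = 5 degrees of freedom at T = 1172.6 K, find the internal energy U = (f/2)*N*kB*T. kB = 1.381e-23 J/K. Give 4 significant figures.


Step 1: f/2 = 5/2 = 2.5
Step 2: N*kB*T = 8654*1.381e-23*1172.6 = 1.401e-16
Step 3: U = 2.5 * 1.401e-16 = 3.503e-16 J

3.503e-16


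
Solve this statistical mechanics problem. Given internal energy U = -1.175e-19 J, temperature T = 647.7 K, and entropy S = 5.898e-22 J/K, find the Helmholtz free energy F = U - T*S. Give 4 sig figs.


Step 1: T*S = 647.7 * 5.898e-22 = 3.82e-19 J
Step 2: F = U - T*S = -1.175e-19 - 3.82e-19
Step 3: F = -4.995e-19 J

-4.995e-19


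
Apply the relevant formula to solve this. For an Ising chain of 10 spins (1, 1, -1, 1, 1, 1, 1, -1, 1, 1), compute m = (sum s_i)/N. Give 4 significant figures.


Step 1: Count up spins (+1): 8, down spins (-1): 2
Step 2: Total magnetization M = 8 - 2 = 6
Step 3: m = M/N = 6/10 = 0.6

0.6


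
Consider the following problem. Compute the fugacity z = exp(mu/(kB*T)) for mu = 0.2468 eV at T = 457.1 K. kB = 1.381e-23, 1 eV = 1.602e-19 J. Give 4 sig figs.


Step 1: Convert mu to Joules: 0.2468*1.602e-19 = 3.954e-20 J
Step 2: kB*T = 1.381e-23*457.1 = 6.313e-21 J
Step 3: mu/(kB*T) = 6.263
Step 4: z = exp(6.263) = 524.9

524.9


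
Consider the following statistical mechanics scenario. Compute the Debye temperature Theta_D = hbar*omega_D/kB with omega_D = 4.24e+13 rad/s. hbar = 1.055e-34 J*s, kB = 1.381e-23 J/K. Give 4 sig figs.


Step 1: hbar*omega_D = 1.055e-34 * 4.24e+13 = 4.473e-21 J
Step 2: Theta_D = 4.473e-21 / 1.381e-23
Step 3: Theta_D = 323.9 K

323.9


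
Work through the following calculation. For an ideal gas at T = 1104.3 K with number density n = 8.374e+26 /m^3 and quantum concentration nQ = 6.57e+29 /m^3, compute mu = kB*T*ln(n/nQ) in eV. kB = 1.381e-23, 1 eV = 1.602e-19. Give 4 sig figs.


Step 1: n/nQ = 8.374e+26/6.57e+29 = 0.001275
Step 2: ln(n/nQ) = -6.665
Step 3: mu = kB*T*ln(n/nQ) = 1.525e-20*-6.665 = -1.016e-19 J
Step 4: Convert to eV: -1.016e-19/1.602e-19 = -0.6345 eV

-0.6345


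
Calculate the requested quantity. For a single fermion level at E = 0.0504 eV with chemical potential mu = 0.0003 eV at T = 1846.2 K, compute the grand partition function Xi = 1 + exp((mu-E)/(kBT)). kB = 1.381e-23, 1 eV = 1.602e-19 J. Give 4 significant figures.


Step 1: (mu - E) = 0.0003 - 0.0504 = -0.0501 eV
Step 2: x = (mu-E)*eV/(kB*T) = -0.0501*1.602e-19/(1.381e-23*1846.2) = -0.3148
Step 3: exp(x) = 0.7299
Step 4: Xi = 1 + 0.7299 = 1.73

1.73


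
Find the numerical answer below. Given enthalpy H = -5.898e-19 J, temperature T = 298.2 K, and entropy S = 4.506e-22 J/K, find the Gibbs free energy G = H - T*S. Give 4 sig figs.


Step 1: T*S = 298.2 * 4.506e-22 = 1.344e-19 J
Step 2: G = H - T*S = -5.898e-19 - 1.344e-19
Step 3: G = -7.242e-19 J

-7.242e-19


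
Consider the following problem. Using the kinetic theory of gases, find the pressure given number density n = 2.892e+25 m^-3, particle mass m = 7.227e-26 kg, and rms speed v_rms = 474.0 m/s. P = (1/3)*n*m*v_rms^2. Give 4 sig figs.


Step 1: v_rms^2 = 474.0^2 = 2.247e+05
Step 2: n*m = 2.892e+25*7.227e-26 = 2.09
Step 3: P = (1/3)*2.09*2.247e+05 = 1.565e+05 Pa

1.565e+05


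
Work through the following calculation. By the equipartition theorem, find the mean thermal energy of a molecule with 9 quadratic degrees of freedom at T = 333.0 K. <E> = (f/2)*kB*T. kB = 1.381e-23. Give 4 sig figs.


Step 1: f/2 = 9/2 = 4.5
Step 2: kB*T = 1.381e-23 * 333.0 = 4.599e-21
Step 3: <E> = 4.5 * 4.599e-21 = 2.069e-20 J

2.069e-20


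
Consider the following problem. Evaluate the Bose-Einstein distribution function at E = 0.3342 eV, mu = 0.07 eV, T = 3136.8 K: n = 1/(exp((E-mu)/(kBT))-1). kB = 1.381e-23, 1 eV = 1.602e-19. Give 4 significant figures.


Step 1: (E - mu) = 0.2642 eV
Step 2: x = (E-mu)*eV/(kB*T) = 0.2642*1.602e-19/(1.381e-23*3136.8) = 0.977
Step 3: exp(x) = 2.657
Step 4: n = 1/(exp(x)-1) = 0.6036

0.6036


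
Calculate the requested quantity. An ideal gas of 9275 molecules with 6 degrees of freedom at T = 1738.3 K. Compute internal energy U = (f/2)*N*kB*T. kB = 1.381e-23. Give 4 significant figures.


Step 1: f/2 = 6/2 = 3.0
Step 2: N*kB*T = 9275*1.381e-23*1738.3 = 2.227e-16
Step 3: U = 3.0 * 2.227e-16 = 6.68e-16 J

6.68e-16


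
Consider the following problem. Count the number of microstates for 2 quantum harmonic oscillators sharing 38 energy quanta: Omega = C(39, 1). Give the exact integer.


Step 1: Use binomial coefficient C(39, 1)
Step 2: Numerator = 39! / 38!
Step 3: Denominator = 1!
Step 4: Omega = 39

39


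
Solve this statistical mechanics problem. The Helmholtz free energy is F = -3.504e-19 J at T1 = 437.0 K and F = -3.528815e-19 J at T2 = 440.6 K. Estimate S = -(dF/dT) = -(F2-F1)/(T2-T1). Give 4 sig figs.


Step 1: dF = F2 - F1 = -3.528815e-19 - (-3.504e-19) = -2.4815e-21 J
Step 2: dT = T2 - T1 = 440.6 - 437.0 = 3.6 K
Step 3: S = -dF/dT = -(-2.4815e-21)/3.6 = 6.893e-22 J/K

6.893e-22


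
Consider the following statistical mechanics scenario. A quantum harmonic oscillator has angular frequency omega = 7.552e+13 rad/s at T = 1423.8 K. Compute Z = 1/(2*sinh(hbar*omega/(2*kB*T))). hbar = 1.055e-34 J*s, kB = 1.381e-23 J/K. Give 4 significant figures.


Step 1: Compute x = hbar*omega/(kB*T) = 1.055e-34*7.552e+13/(1.381e-23*1423.8) = 0.4052
Step 2: x/2 = 0.2026
Step 3: sinh(x/2) = 0.204
Step 4: Z = 1/(2*0.204) = 2.451

2.451


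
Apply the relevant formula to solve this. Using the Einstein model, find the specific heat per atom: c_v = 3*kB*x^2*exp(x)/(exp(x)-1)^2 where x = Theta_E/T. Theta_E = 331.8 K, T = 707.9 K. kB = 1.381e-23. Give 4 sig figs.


Step 1: x = Theta_E/T = 331.8/707.9 = 0.4687
Step 2: x^2 = 0.2197
Step 3: exp(x) = 1.598
Step 4: c_v = 3*1.381e-23*0.2197*1.598/(1.598-1)^2 = 4.068e-23

4.068e-23


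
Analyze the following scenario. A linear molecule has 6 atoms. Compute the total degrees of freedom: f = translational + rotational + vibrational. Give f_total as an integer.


Step 1: Translational DOF = 3
Step 2: Rotational DOF (linear) = 2
Step 3: Vibrational DOF = 3*6 - 5 = 13
Step 4: Total = 3 + 2 + 13 = 18

18


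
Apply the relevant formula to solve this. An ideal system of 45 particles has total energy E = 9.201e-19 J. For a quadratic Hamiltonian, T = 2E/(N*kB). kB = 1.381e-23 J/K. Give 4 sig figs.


Step 1: Numerator = 2*E = 2*9.201e-19 = 1.84e-18 J
Step 2: Denominator = N*kB = 45*1.381e-23 = 6.215e-22
Step 3: T = 1.84e-18 / 6.215e-22 = 2961 K

2961


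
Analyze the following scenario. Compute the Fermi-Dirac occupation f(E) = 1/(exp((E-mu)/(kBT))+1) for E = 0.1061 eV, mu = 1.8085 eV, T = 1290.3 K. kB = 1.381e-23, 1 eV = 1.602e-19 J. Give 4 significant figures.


Step 1: (E - mu) = 0.1061 - 1.8085 = -1.702 eV
Step 2: Convert: (E-mu)*eV = -2.727e-19 J
Step 3: x = (E-mu)*eV/(kB*T) = -15.31
Step 4: f = 1/(exp(-15.31)+1) = 1

1


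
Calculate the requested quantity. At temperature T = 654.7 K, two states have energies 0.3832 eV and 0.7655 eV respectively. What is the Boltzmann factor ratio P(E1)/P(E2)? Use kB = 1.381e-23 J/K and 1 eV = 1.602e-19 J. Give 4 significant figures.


Step 1: Compute energy difference dE = E1 - E2 = 0.3832 - 0.7655 = -0.3823 eV
Step 2: Convert to Joules: dE_J = -0.3823 * 1.602e-19 = -6.124e-20 J
Step 3: Compute exponent = -dE_J / (kB * T) = -(-6.124e-20) / (1.381e-23 * 654.7) = 6.774
Step 4: P(E1)/P(E2) = exp(6.774) = 874.6

874.6


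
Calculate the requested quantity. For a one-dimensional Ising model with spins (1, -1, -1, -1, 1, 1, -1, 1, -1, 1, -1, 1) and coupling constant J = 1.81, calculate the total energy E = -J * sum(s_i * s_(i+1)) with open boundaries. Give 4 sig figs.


Step 1: Nearest-neighbor products: -1, 1, 1, -1, 1, -1, -1, -1, -1, -1, -1
Step 2: Sum of products = -5
Step 3: E = -1.81 * -5 = 9.05

9.05


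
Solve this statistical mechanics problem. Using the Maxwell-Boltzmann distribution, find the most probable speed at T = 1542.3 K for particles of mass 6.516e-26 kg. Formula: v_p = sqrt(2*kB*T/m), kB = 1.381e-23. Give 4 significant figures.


Step 1: Numerator = 2*kB*T = 2*1.381e-23*1542.3 = 4.26e-20
Step 2: Ratio = 4.26e-20 / 6.516e-26 = 6.537e+05
Step 3: v_p = sqrt(6.537e+05) = 808.5 m/s

808.5


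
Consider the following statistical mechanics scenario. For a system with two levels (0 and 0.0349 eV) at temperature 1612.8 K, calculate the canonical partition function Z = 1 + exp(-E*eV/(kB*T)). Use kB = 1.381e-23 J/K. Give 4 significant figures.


Step 1: Compute beta*E = E*eV/(kB*T) = 0.0349*1.602e-19/(1.381e-23*1612.8) = 0.251
Step 2: exp(-beta*E) = exp(-0.251) = 0.778
Step 3: Z = 1 + 0.778 = 1.778

1.778


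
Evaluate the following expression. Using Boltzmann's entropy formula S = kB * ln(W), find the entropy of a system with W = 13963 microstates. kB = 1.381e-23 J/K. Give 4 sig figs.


Step 1: ln(W) = ln(13963) = 9.544
Step 2: S = kB * ln(W) = 1.381e-23 * 9.544
Step 3: S = 1.318e-22 J/K

1.318e-22


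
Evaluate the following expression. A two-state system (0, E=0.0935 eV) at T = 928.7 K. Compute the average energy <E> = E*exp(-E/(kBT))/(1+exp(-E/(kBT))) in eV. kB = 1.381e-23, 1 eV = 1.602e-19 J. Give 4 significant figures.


Step 1: beta*E = 0.0935*1.602e-19/(1.381e-23*928.7) = 1.168
Step 2: exp(-beta*E) = 0.311
Step 3: <E> = 0.0935*0.311/(1+0.311) = 0.02218 eV

0.02218


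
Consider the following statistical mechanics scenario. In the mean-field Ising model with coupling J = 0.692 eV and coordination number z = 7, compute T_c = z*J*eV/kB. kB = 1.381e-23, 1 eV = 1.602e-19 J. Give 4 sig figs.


Step 1: z*J = 7*0.692 = 4.844 eV
Step 2: Convert to Joules: 4.844*1.602e-19 = 7.76e-19 J
Step 3: T_c = 7.76e-19 / 1.381e-23 = 5.619e+04 K

5.619e+04


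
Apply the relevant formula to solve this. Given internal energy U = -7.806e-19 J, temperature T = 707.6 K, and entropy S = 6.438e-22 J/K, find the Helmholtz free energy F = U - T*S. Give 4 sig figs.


Step 1: T*S = 707.6 * 6.438e-22 = 4.556e-19 J
Step 2: F = U - T*S = -7.806e-19 - 4.556e-19
Step 3: F = -1.236e-18 J

-1.236e-18


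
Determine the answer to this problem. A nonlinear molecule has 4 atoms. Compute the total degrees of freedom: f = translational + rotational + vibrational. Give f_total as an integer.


Step 1: Translational DOF = 3
Step 2: Rotational DOF (nonlinear) = 3
Step 3: Vibrational DOF = 3*4 - 6 = 6
Step 4: Total = 3 + 3 + 6 = 12

12


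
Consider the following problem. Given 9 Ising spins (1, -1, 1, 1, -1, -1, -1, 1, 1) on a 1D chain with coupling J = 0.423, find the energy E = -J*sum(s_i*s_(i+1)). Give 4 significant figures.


Step 1: Nearest-neighbor products: -1, -1, 1, -1, 1, 1, -1, 1
Step 2: Sum of products = 0
Step 3: E = -0.423 * 0 = 0

0


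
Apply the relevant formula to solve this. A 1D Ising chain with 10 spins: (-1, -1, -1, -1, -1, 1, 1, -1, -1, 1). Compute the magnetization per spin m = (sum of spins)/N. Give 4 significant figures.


Step 1: Count up spins (+1): 3, down spins (-1): 7
Step 2: Total magnetization M = 3 - 7 = -4
Step 3: m = M/N = -4/10 = -0.4

-0.4


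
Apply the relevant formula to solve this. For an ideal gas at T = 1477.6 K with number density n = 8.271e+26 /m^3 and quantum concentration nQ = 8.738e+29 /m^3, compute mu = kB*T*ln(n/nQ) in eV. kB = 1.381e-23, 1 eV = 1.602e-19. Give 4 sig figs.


Step 1: n/nQ = 8.271e+26/8.738e+29 = 0.0009466
Step 2: ln(n/nQ) = -6.963
Step 3: mu = kB*T*ln(n/nQ) = 2.041e-20*-6.963 = -1.421e-19 J
Step 4: Convert to eV: -1.421e-19/1.602e-19 = -0.8869 eV

-0.8869


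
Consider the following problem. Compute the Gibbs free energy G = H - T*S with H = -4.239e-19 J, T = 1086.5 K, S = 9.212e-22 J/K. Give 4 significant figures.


Step 1: T*S = 1086.5 * 9.212e-22 = 1.001e-18 J
Step 2: G = H - T*S = -4.239e-19 - 1.001e-18
Step 3: G = -1.425e-18 J

-1.425e-18


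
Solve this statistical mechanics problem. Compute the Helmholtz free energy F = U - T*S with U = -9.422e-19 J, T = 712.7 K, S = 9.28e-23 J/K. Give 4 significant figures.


Step 1: T*S = 712.7 * 9.28e-23 = 6.614e-20 J
Step 2: F = U - T*S = -9.422e-19 - 6.614e-20
Step 3: F = -1.008e-18 J

-1.008e-18


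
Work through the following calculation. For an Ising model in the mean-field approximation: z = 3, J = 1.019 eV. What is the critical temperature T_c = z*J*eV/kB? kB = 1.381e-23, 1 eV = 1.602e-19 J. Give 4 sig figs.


Step 1: z*J = 3*1.019 = 3.057 eV
Step 2: Convert to Joules: 3.057*1.602e-19 = 4.897e-19 J
Step 3: T_c = 4.897e-19 / 1.381e-23 = 3.546e+04 K

3.546e+04


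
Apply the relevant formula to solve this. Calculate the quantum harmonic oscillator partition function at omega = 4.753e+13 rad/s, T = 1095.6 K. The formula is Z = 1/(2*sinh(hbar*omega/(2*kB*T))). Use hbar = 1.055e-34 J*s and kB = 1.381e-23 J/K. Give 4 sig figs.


Step 1: Compute x = hbar*omega/(kB*T) = 1.055e-34*4.753e+13/(1.381e-23*1095.6) = 0.3314
Step 2: x/2 = 0.1657
Step 3: sinh(x/2) = 0.1665
Step 4: Z = 1/(2*0.1665) = 3.004

3.004


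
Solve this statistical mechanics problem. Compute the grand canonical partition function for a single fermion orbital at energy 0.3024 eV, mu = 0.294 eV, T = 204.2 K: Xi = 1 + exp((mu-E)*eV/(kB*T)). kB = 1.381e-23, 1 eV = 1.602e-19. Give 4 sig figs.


Step 1: (mu - E) = 0.294 - 0.3024 = -0.0084 eV
Step 2: x = (mu-E)*eV/(kB*T) = -0.0084*1.602e-19/(1.381e-23*204.2) = -0.4772
Step 3: exp(x) = 0.6205
Step 4: Xi = 1 + 0.6205 = 1.621

1.621


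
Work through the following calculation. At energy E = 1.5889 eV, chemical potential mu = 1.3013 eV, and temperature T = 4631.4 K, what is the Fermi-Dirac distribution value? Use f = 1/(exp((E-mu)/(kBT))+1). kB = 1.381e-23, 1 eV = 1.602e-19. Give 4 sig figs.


Step 1: (E - mu) = 1.5889 - 1.3013 = 0.2876 eV
Step 2: Convert: (E-mu)*eV = 4.607e-20 J
Step 3: x = (E-mu)*eV/(kB*T) = 0.7204
Step 4: f = 1/(exp(0.7204)+1) = 0.3273

0.3273


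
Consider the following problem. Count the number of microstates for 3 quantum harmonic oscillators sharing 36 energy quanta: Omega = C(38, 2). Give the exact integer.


Step 1: Use binomial coefficient C(38, 2)
Step 2: Numerator = 38! / 36!
Step 3: Denominator = 2!
Step 4: Omega = 703

703


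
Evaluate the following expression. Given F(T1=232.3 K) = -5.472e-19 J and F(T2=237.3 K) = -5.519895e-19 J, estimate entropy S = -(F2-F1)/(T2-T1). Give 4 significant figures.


Step 1: dF = F2 - F1 = -5.519895e-19 - (-5.472e-19) = -4.7895e-21 J
Step 2: dT = T2 - T1 = 237.3 - 232.3 = 5 K
Step 3: S = -dF/dT = -(-4.7895e-21)/5 = 9.579e-22 J/K

9.579e-22


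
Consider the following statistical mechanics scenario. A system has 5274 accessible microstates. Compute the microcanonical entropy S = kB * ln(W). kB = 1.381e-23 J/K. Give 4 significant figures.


Step 1: ln(W) = ln(5274) = 8.571
Step 2: S = kB * ln(W) = 1.381e-23 * 8.571
Step 3: S = 1.184e-22 J/K

1.184e-22


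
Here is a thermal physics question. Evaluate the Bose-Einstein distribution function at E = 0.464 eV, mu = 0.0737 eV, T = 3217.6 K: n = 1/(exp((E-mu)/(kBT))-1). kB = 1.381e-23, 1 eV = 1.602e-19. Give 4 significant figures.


Step 1: (E - mu) = 0.3903 eV
Step 2: x = (E-mu)*eV/(kB*T) = 0.3903*1.602e-19/(1.381e-23*3217.6) = 1.407
Step 3: exp(x) = 4.084
Step 4: n = 1/(exp(x)-1) = 0.3242

0.3242


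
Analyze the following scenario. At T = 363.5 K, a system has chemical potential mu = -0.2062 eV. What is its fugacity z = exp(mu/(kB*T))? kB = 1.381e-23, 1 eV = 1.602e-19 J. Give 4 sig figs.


Step 1: Convert mu to Joules: -0.2062*1.602e-19 = -3.303e-20 J
Step 2: kB*T = 1.381e-23*363.5 = 5.02e-21 J
Step 3: mu/(kB*T) = -6.58
Step 4: z = exp(-6.58) = 0.001387

0.001387


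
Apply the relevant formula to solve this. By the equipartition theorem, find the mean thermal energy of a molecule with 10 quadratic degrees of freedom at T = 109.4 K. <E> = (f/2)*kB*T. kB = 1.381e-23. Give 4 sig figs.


Step 1: f/2 = 10/2 = 5
Step 2: kB*T = 1.381e-23 * 109.4 = 1.511e-21
Step 3: <E> = 5 * 1.511e-21 = 7.554e-21 J

7.554e-21


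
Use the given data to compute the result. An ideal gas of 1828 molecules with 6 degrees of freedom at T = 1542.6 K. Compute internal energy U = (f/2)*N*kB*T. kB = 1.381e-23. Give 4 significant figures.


Step 1: f/2 = 6/2 = 3.0
Step 2: N*kB*T = 1828*1.381e-23*1542.6 = 3.894e-17
Step 3: U = 3.0 * 3.894e-17 = 1.168e-16 J

1.168e-16


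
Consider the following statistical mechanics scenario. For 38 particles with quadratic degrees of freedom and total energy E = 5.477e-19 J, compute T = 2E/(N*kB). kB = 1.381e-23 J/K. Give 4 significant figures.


Step 1: Numerator = 2*E = 2*5.477e-19 = 1.095e-18 J
Step 2: Denominator = N*kB = 38*1.381e-23 = 5.248e-22
Step 3: T = 1.095e-18 / 5.248e-22 = 2087 K

2087


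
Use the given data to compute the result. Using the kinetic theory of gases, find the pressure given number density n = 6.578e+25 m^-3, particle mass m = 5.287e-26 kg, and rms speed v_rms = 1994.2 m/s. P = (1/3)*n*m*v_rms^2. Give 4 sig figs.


Step 1: v_rms^2 = 1994.2^2 = 3.977e+06
Step 2: n*m = 6.578e+25*5.287e-26 = 3.478
Step 3: P = (1/3)*3.478*3.977e+06 = 4.61e+06 Pa

4.61e+06


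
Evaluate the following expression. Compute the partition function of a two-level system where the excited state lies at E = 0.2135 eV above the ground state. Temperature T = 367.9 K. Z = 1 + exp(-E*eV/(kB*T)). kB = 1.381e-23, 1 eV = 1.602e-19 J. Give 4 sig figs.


Step 1: Compute beta*E = E*eV/(kB*T) = 0.2135*1.602e-19/(1.381e-23*367.9) = 6.732
Step 2: exp(-beta*E) = exp(-6.732) = 0.001192
Step 3: Z = 1 + 0.001192 = 1.001

1.001


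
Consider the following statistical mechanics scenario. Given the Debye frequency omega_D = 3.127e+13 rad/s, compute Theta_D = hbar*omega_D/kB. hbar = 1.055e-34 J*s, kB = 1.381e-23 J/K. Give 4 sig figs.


Step 1: hbar*omega_D = 1.055e-34 * 3.127e+13 = 3.299e-21 J
Step 2: Theta_D = 3.299e-21 / 1.381e-23
Step 3: Theta_D = 238.9 K

238.9


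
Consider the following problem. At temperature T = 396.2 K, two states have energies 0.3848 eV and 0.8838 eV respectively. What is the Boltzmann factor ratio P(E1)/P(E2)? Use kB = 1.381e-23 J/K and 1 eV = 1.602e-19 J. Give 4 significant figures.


Step 1: Compute energy difference dE = E1 - E2 = 0.3848 - 0.8838 = -0.499 eV
Step 2: Convert to Joules: dE_J = -0.499 * 1.602e-19 = -7.994e-20 J
Step 3: Compute exponent = -dE_J / (kB * T) = -(-7.994e-20) / (1.381e-23 * 396.2) = 14.61
Step 4: P(E1)/P(E2) = exp(14.61) = 2.214e+06

2.214e+06
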